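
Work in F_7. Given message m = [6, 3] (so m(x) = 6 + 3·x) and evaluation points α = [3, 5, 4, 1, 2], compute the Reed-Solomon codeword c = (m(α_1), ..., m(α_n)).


c = [1, 0, 4, 2, 5]

Message polynomial: m(x) = 6 + 3·x (mod 7).
For each evaluation point α_i, compute m(α_i) mod 7:
  α_1 = 3: Horner steps 3 → 1, so m(3) = 1.
  α_2 = 5: Horner steps 3 → 0, so m(5) = 0.
  α_3 = 4: Horner steps 3 → 4, so m(4) = 4.
  α_4 = 1: Horner steps 3 → 2, so m(1) = 2.
  α_5 = 2: Horner steps 3 → 5, so m(2) = 5.
Codeword c = [1, 0, 4, 2, 5] ∈ F_7^5.


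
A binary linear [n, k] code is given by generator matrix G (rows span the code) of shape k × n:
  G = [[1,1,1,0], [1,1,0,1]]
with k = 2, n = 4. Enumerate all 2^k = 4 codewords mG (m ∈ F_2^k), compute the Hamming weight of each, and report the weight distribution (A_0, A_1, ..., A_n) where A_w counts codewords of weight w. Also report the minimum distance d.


Weight distribution: A_0 = 1, A_2 = 1, A_3 = 2. Minimum distance d = 2.

Enumerate all 2^2 = 4 messages m ∈ F_2^2.
For each, compute codeword c = mG in F_2^4, then tally its weight.
  m = 00 → c = 0000, weight = 0.
  m = 10 → c = 1110, weight = 3.
  m = 01 → c = 1101, weight = 3.
  m = 11 → c = 0011, weight = 2.
Tally weights:
  weight 0: 1 codewords.
  weight 2: 1 codewords.
  weight 3: 2 codewords.
Minimum distance d = smallest w > 0 with A_w > 0 = 2.
Sanity: Σ A_w = 4 = 2^2 = 4 ✓.


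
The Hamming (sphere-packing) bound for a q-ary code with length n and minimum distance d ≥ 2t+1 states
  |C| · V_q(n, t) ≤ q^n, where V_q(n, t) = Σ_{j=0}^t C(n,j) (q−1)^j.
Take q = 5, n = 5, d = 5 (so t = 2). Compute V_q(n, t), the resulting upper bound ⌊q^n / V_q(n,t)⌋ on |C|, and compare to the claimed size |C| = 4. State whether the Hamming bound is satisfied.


V_q(n, t) = 181, q^n = 3125, Hamming bound = 17, |C| = 4 ≤ bound (satisfied).

Step 1: Compute V_q(n, t) = Σ_{j=0}^2 C(n, j) (q−1)^j.
  j = 0: C(5,0)·(4)^0 = 1·1 = 1.
  j = 1: C(5,1)·(4)^1 = 5·4 = 20.
  j = 2: C(5,2)·(4)^2 = 10·16 = 160.
  V_q(n, t) = 1 + 20 + 160 = 181.
Step 2: q^n = 5^5 = 3125.
Step 3: Hamming bound ⌊q^n / V_q(n,t)⌋ = ⌊3125/181⌋ = 17.
Step 4: Compare |C| = 4 to 17: satisfied.
The claimed |C| lies below the Hamming bound.


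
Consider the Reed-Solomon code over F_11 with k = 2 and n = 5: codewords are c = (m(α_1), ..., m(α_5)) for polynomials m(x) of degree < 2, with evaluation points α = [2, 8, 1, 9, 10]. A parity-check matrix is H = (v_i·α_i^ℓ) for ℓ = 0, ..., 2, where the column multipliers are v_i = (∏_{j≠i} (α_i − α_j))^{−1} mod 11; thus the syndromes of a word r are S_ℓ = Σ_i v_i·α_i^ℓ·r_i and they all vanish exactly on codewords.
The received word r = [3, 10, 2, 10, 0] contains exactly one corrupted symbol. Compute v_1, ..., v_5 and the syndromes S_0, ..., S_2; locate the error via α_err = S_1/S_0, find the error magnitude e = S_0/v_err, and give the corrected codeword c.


S = (8, 9, 6), error at position 2, error magnitude e = 1, c = [3, 9, 2, 10, 0].

Step 1: column multipliers v_i = (∏_{j≠i}(α_i − α_j))^{−1} mod 11.
  i = 1 (α = 2): (2−8)(2−1)(2−9)(2−10) = (−6)·1·(−7)·(−8) = −336 ≡ 5, so v_1 = 5^{−1} = 9 (mod 11).
  i = 2 (α = 8): (8−2)(8−1)(8−9)(8−10) = 6·7·(−1)·(−2) = 84 ≡ 7, so v_2 = 7^{−1} = 8 (mod 11).
  i = 3 (α = 1): (1−2)(1−8)(1−9)(1−10) = (−1)·(−7)·(−8)·(−9) = 504 ≡ 9, so v_3 = 9^{−1} = 5 (mod 11).
  i = 4 (α = 9): (9−2)(9−8)(9−1)(9−10) = 7·1·8·(−1) = −56 ≡ 10, so v_4 = 10^{−1} = 10 (mod 11).
  i = 5 (α = 10): (10−2)(10−8)(10−1)(10−9) = 8·2·9·1 = 144 ≡ 1, so v_5 = 1^{−1} = 1 (mod 11).
  v = [9, 8, 5, 10, 1].
Step 2: syndromes of r = [3, 10, 2, 10, 0] (all sums mod 11).
  S_0 = Σ v_i r_i = 9·3 + 8·10 + 5·2 + 10·10 + 1·0 = 217 ≡ 8.
  S_1 = Σ v_i α_i r_i = 9·2·3 + 8·8·10 + 5·1·2 + 10·9·10 + 1·10·0 = 1604 ≡ 9.
  α_i^2 mod 11 = [4, 9, 1, 4, 1].
  S_2 = Σ v_i α_i^2 r_i = 9·4·3 + 8·9·10 + 5·1·2 + 10·4·10 + 1·1·0 = 1238 ≡ 6.
  S = (8, 9, 6) ≠ 0, so r is not a codeword (an error is present).
Step 3: locate the error. For a single error e at position i, S_ℓ = v_i·e·α_i^ℓ, so α_err = S_1/S_0.
  S_0^{−1} = 8^{−1} = 7 (mod 11), so α_err = 9·7 = 63 ≡ 8 = α_2. Error position i = 2.
  Consistency check: S_2/S_1 = 6·5 = 30 ≡ 8 = α_err ✓ (single-error assumption holds).
Step 4: error magnitude e = S_0/v_2 = S_0·∏_{j≠2}(α_2 − α_j) = 8·7 = 56 ≡ 1 (mod 11).
Step 5: correct position 2: c_2 = r_2 − e = 10 − 1 ≡ 9 (mod 11). Hence c = [3, 9, 2, 10, 0].
  Check: interpolating c through the α_i gives m(x) = 1 + 1·x (degree < 2) with m(α_i) = c_i for every i, so c is indeed a codeword.


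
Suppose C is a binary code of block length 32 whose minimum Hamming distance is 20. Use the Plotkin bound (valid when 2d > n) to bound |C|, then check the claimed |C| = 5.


Plotkin bound M ≤ 4; given |C| = 5 > bound (violated).

Check applicability: 2d = 40, n = 32.
2d − n = 8 > 0, so Plotkin applies.
Compute d/(2d−n) = 20/8 ≈ 2.5000.
⌊d/(2d−n)⌋ = 2.
Plotkin bound: M ≤ 2·2 = 4.
Given |C| = 5, check: VIOLATED.
This |C| is above the Plotkin bound, so no binary code with n = 32, d = 20 and 5 codewords exists.


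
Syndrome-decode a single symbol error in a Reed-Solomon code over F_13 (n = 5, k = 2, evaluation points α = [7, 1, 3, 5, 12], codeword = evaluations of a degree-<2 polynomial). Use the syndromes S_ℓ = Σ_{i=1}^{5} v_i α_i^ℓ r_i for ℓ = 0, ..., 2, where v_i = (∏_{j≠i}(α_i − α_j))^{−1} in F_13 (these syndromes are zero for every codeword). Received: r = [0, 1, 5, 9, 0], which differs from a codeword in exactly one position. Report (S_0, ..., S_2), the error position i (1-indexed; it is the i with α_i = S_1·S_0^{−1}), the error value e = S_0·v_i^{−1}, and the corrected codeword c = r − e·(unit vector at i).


S = (6, 7, 6), error at position 5, error magnitude e = 3, c = [0, 1, 5, 9, 10].

Step 1: column multipliers v_i = (∏_{j≠i}(α_i − α_j))^{−1} mod 13.
  i = 1 (α = 7): (7−1)(7−3)(7−5)(7−12) = 6·4·2·(−5) = −240 ≡ 7, so v_1 = 7^{−1} = 2 (mod 13).
  i = 2 (α = 1): (1−7)(1−3)(1−5)(1−12) = (−6)·(−2)·(−4)·(−11) = 528 ≡ 8, so v_2 = 8^{−1} = 5 (mod 13).
  i = 3 (α = 3): (3−7)(3−1)(3−5)(3−12) = (−4)·2·(−2)·(−9) = −144 ≡ 12, so v_3 = 12^{−1} = 12 (mod 13).
  i = 4 (α = 5): (5−7)(5−1)(5−3)(5−12) = (−2)·4·2·(−7) = 112 ≡ 8, so v_4 = 8^{−1} = 5 (mod 13).
  i = 5 (α = 12): (12−7)(12−1)(12−3)(12−5) = 5·11·9·7 = 3465 ≡ 7, so v_5 = 7^{−1} = 2 (mod 13).
  v = [2, 5, 12, 5, 2].
Step 2: syndromes of r = [0, 1, 5, 9, 0] (all sums mod 13).
  S_0 = Σ v_i r_i = 2·0 + 5·1 + 12·5 + 5·9 + 2·0 = 110 ≡ 6.
  S_1 = Σ v_i α_i r_i = 2·7·0 + 5·1·1 + 12·3·5 + 5·5·9 + 2·12·0 = 410 ≡ 7.
  α_i^2 mod 13 = [10, 1, 9, 12, 1].
  S_2 = Σ v_i α_i^2 r_i = 2·10·0 + 5·1·1 + 12·9·5 + 5·12·9 + 2·1·0 = 1085 ≡ 6.
  S = (6, 7, 6) ≠ 0, so r is not a codeword (an error is present).
Step 3: locate the error. For a single error e at position i, S_ℓ = v_i·e·α_i^ℓ, so α_err = S_1/S_0.
  S_0^{−1} = 6^{−1} = 11 (mod 13), so α_err = 7·11 = 77 ≡ 12 = α_5. Error position i = 5.
  Consistency check: S_2/S_1 = 6·2 = 12 ≡ 12 = α_err ✓ (single-error assumption holds).
Step 4: error magnitude e = S_0/v_5 = S_0·∏_{j≠5}(α_5 − α_j) = 6·7 = 42 ≡ 3 (mod 13).
Step 5: correct position 5: c_5 = r_5 − e = 0 − 3 ≡ 10 (mod 13). Hence c = [0, 1, 5, 9, 10].
  Check: interpolating c through the α_i gives m(x) = 12 + 2·x (degree < 2) with m(α_i) = c_i for every i, so c is indeed a codeword.


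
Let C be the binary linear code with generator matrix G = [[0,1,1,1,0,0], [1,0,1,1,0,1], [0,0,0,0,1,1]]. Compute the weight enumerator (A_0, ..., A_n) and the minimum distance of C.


Weight distribution: A_0 = 1, A_2 = 1, A_3 = 3, A_4 = 2, A_5 = 1. Minimum distance d = 2.

Enumerate all 2^3 = 8 messages m ∈ F_2^3.
For each, compute codeword c = mG in F_2^6, then tally its weight.
  m = 000 → c = 000000, weight = 0.
  m = 100 → c = 011100, weight = 3.
  m = 010 → c = 101101, weight = 4.
  m = 110 → c = 110001, weight = 3.
  m = 001 → c = 000011, weight = 2.
  m = 101 → c = 011111, weight = 5.
  m = 011 → c = 101110, weight = 4.
  m = 111 → c = 110010, weight = 3.
Tally weights:
  weight 0: 1 codewords.
  weight 2: 1 codewords.
  weight 3: 3 codewords.
  weight 4: 2 codewords.
  weight 5: 1 codewords.
Minimum distance d = smallest w > 0 with A_w > 0 = 2.
Sanity: Σ A_w = 8 = 2^3 = 8 ✓.


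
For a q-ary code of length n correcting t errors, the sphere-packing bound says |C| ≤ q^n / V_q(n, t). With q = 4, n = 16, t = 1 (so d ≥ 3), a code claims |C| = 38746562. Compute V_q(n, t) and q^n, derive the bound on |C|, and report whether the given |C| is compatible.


V_q(n, t) = 49, q^n = 4294967296, Hamming bound = 87652393, |C| = 38746562 ≤ bound (satisfied).

Step 1: Compute V_q(n, t) = Σ_{j=0}^1 C(n, j) (q−1)^j.
  j = 0: C(16,0)·(3)^0 = 1·1 = 1.
  j = 1: C(16,1)·(3)^1 = 16·3 = 48.
  V_q(n, t) = 1 + 48 = 49.
Step 2: q^n = 4^16 = 4294967296.
Step 3: Hamming bound ⌊q^n / V_q(n,t)⌋ = ⌊4294967296/49⌋ = 87652393.
Step 4: Compare |C| = 38746562 to 87652393: satisfied.
The claimed |C| lies below the Hamming bound.


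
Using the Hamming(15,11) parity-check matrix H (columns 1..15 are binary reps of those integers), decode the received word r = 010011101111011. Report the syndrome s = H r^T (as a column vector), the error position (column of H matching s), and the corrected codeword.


s = (0, 0, 1, 1)^T, error position = 3, corrected codeword c = 011011101111011

Compute s = H r^T mod 2 one row at a time:
  s_1 = 0 + 1 + 1 + 1 + 1 + 0 + 1 + 1 = 6 ≡ 0 (mod 2).
  s_2 = 0 + 1 + 1 + 1 + 1 + 0 + 1 + 1 = 6 ≡ 0 (mod 2).
  s_3 = 1 + 0 + 1 + 1 + 1 + 1 + 1 + 1 = 7 ≡ 1 (mod 2).
  s_4 = 0 + 0 + 1 + 1 + 1 + 1 + 0 + 1 = 5 ≡ 1 (mod 2).
s = (0, 0, 1, 1)^T — this equals column 3 of H (binary 0011), so error is at position 3.
Correct: flip bit 3 of r = 010011101111011 to get c = 011011101111011.


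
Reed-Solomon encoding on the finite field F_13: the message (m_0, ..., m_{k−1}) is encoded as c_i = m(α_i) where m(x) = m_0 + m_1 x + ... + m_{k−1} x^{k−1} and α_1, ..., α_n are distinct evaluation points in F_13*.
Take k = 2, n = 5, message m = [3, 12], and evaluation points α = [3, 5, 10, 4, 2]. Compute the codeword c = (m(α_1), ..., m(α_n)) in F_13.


c = [0, 11, 6, 12, 1]

Message polynomial: m(x) = 3 + 12·x (mod 13).
For each evaluation point α_i, compute m(α_i) mod 13:
  α_1 = 3: Horner steps 12 → 0, so m(3) = 0.
  α_2 = 5: Horner steps 12 → 11, so m(5) = 11.
  α_3 = 10: Horner steps 12 → 6, so m(10) = 6.
  α_4 = 4: Horner steps 12 → 12, so m(4) = 12.
  α_5 = 2: Horner steps 12 → 1, so m(2) = 1.
Codeword c = [0, 11, 6, 12, 1] ∈ F_13^5.


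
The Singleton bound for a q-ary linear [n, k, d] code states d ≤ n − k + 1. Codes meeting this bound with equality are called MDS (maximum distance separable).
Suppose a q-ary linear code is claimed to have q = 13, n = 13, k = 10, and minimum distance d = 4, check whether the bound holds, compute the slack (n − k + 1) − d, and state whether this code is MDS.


Singleton RHS = n − k + 1 = 4, slack = 0, bound satisfied, MDS.

Singleton bound: d ≤ n − k + 1.
Here n = 13, k = 10, so n − k + 1 = 4.
Given d = 4, check d ≤ 4: YES.
Slack = (n − k + 1) − d = 0.
The code is MDS (slack = 0).
Description: the claimed parameters are [13, 10, 4]_13; such a code would be MDS (meets Singleton bound).


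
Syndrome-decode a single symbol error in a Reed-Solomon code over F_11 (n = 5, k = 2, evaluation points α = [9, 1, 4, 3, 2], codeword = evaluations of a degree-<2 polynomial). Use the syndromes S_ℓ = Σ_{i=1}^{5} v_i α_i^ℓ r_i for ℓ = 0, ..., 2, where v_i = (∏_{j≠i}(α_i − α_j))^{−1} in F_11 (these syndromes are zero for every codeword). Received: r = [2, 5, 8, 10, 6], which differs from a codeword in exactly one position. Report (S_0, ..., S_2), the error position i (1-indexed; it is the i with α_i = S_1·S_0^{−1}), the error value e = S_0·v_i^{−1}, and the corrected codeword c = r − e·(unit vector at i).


S = (3, 9, 5), error at position 4, error magnitude e = 3, c = [2, 5, 8, 7, 6].

Step 1: column multipliers v_i = (∏_{j≠i}(α_i − α_j))^{−1} mod 11.
  i = 1 (α = 9): (9−1)(9−4)(9−3)(9−2) = 8·5·6·7 = 1680 ≡ 8, so v_1 = 8^{−1} = 7 (mod 11).
  i = 2 (α = 1): (1−9)(1−4)(1−3)(1−2) = (−8)·(−3)·(−2)·(−1) = 48 ≡ 4, so v_2 = 4^{−1} = 3 (mod 11).
  i = 3 (α = 4): (4−9)(4−1)(4−3)(4−2) = (−5)·3·1·2 = −30 ≡ 3, so v_3 = 3^{−1} = 4 (mod 11).
  i = 4 (α = 3): (3−9)(3−1)(3−4)(3−2) = (−6)·2·(−1)·1 = 12 ≡ 1, so v_4 = 1^{−1} = 1 (mod 11).
  i = 5 (α = 2): (2−9)(2−1)(2−4)(2−3) = (−7)·1·(−2)·(−1) = −14 ≡ 8, so v_5 = 8^{−1} = 7 (mod 11).
  v = [7, 3, 4, 1, 7].
Step 2: syndromes of r = [2, 5, 8, 10, 6] (all sums mod 11).
  S_0 = Σ v_i r_i = 7·2 + 3·5 + 4·8 + 1·10 + 7·6 = 113 ≡ 3.
  S_1 = Σ v_i α_i r_i = 7·9·2 + 3·1·5 + 4·4·8 + 1·3·10 + 7·2·6 = 383 ≡ 9.
  α_i^2 mod 11 = [4, 1, 5, 9, 4].
  S_2 = Σ v_i α_i^2 r_i = 7·4·2 + 3·1·5 + 4·5·8 + 1·9·10 + 7·4·6 = 489 ≡ 5.
  S = (3, 9, 5) ≠ 0, so r is not a codeword (an error is present).
Step 3: locate the error. For a single error e at position i, S_ℓ = v_i·e·α_i^ℓ, so α_err = S_1/S_0.
  S_0^{−1} = 3^{−1} = 4 (mod 11), so α_err = 9·4 = 36 ≡ 3 = α_4. Error position i = 4.
  Consistency check: S_2/S_1 = 5·5 = 25 ≡ 3 = α_err ✓ (single-error assumption holds).
Step 4: error magnitude e = S_0/v_4 = S_0·∏_{j≠4}(α_4 − α_j) = 3·1 = 3 ≡ 3 (mod 11).
Step 5: correct position 4: c_4 = r_4 − e = 10 − 3 ≡ 7 (mod 11). Hence c = [2, 5, 8, 7, 6].
  Check: interpolating c through the α_i gives m(x) = 4 + 1·x (degree < 2) with m(α_i) = c_i for every i, so c is indeed a codeword.


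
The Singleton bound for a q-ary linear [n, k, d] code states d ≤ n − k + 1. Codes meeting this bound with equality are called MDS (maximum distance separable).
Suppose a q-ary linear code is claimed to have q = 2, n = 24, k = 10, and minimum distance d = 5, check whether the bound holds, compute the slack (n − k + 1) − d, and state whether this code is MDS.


Singleton RHS = n − k + 1 = 15, slack = 10, bound satisfied, not MDS.

Singleton bound: d ≤ n − k + 1.
Here n = 24, k = 10, so n − k + 1 = 15.
Given d = 5, check d ≤ 15: YES.
Slack = (n − k + 1) − d = 10.
The code is NOT MDS (slack = 10 > 0).
Description: the claimed parameters are [24, 10, 5]_2; such a code would be non-MDS.


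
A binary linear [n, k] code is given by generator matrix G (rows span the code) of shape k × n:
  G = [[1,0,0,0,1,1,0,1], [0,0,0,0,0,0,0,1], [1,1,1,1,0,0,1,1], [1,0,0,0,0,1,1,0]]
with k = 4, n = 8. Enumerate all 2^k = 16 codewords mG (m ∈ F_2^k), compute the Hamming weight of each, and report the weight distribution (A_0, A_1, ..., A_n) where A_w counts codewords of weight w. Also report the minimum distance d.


Weight distribution: A_0 = 1, A_1 = 1, A_2 = 1, A_3 = 3, A_4 = 3, A_5 = 3, A_6 = 3, A_7 = 1. Minimum distance d = 1.

Enumerate all 2^4 = 16 messages m ∈ F_2^4.
For each, compute codeword c = mG in F_2^8, then tally its weight.
  m = 0000 → c = 00000000, weight = 0.
  m = 1000 → c = 10001101, weight = 4.
  m = 0100 → c = 00000001, weight = 1.
  m = 1100 → c = 10001100, weight = 3.
  m = 0010 → c = 11110011, weight = 6.
  m = 1010 → c = 01111110, weight = 6.
  m = 0110 → c = 11110010, weight = 5.
  m = 1110 → c = 01111111, weight = 7.
  m = 0001 → c = 10000110, weight = 3.
  m = 1001 → c = 00001011, weight = 3.
  m = 0101 → c = 10000111, weight = 4.
  m = 1101 → c = 00001010, weight = 2.
  m = 0011 → c = 01110101, weight = 5.
  m = 1011 → c = 11111000, weight = 5.
  m = 0111 → c = 01110100, weight = 4.
  m = 1111 → c = 11111001, weight = 6.
Tally weights:
  weight 0: 1 codewords.
  weight 1: 1 codewords.
  weight 2: 1 codewords.
  weight 3: 3 codewords.
  weight 4: 3 codewords.
  weight 5: 3 codewords.
  weight 6: 3 codewords.
  weight 7: 1 codewords.
Minimum distance d = smallest w > 0 with A_w > 0 = 1.
Sanity: Σ A_w = 16 = 2^4 = 16 ✓.


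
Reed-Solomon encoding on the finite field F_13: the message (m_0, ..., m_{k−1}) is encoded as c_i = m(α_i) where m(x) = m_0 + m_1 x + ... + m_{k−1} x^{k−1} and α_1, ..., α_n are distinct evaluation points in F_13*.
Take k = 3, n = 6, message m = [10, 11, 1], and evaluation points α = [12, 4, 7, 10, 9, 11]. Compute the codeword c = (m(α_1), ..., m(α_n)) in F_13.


c = [0, 5, 6, 12, 8, 5]

Message polynomial: m(x) = 10 + 11·x + 1·x^2 (mod 13).
For each evaluation point α_i, compute m(α_i) mod 13:
  α_1 = 12: Horner steps 1 → 10 → 0, so m(12) = 0.
  α_2 = 4: Horner steps 1 → 2 → 5, so m(4) = 5.
  α_3 = 7: Horner steps 1 → 5 → 6, so m(7) = 6.
  α_4 = 10: Horner steps 1 → 8 → 12, so m(10) = 12.
  α_5 = 9: Horner steps 1 → 7 → 8, so m(9) = 8.
  α_6 = 11: Horner steps 1 → 9 → 5, so m(11) = 5.
Codeword c = [0, 5, 6, 12, 8, 5] ∈ F_13^6.


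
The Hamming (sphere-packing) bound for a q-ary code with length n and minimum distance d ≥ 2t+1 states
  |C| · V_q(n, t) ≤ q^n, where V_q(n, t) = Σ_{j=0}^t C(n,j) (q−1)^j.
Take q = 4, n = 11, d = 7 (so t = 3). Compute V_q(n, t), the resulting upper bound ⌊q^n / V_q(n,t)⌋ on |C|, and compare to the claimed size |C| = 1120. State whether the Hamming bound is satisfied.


V_q(n, t) = 4984, q^n = 4194304, Hamming bound = 841, |C| = 1120 > bound (violated).

Step 1: Compute V_q(n, t) = Σ_{j=0}^3 C(n, j) (q−1)^j.
  j = 0: C(11,0)·(3)^0 = 1·1 = 1.
  j = 1: C(11,1)·(3)^1 = 11·3 = 33.
  j = 2: C(11,2)·(3)^2 = 55·9 = 495.
  j = 3: C(11,3)·(3)^3 = 165·27 = 4455.
  V_q(n, t) = 1 + 33 + 495 + 4455 = 4984.
Step 2: q^n = 4^11 = 4194304.
Step 3: Hamming bound ⌊q^n / V_q(n,t)⌋ = ⌊4194304/4984⌋ = 841.
Step 4: Compare |C| = 1120 to 841: violated.
The claimed |C| lies above the Hamming bound, so no 4-ary code of length 11 with d ≥ 7 can have 1120 codewords.


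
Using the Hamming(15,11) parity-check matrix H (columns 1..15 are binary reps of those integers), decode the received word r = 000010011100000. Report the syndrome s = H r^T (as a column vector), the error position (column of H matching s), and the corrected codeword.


s = (1, 1, 1, 0)^T, error position = 14, corrected codeword c = 000010011100010

Compute s = H r^T mod 2 one row at a time:
  s_1 = 1 + 1 + 1 + 0 + 0 + 0 + 0 + 0 = 3 ≡ 1 (mod 2).
  s_2 = 0 + 1 + 0 + 0 + 0 + 0 + 0 + 0 = 1 ≡ 1 (mod 2).
  s_3 = 0 + 0 + 0 + 0 + 1 + 0 + 0 + 0 = 1 ≡ 1 (mod 2).
  s_4 = 0 + 0 + 1 + 0 + 1 + 0 + 0 + 0 = 2 ≡ 0 (mod 2).
s = (1, 1, 1, 0)^T — this equals column 14 of H (binary 1110), so error is at position 14.
Correct: flip bit 14 of r = 000010011100000 to get c = 000010011100010.


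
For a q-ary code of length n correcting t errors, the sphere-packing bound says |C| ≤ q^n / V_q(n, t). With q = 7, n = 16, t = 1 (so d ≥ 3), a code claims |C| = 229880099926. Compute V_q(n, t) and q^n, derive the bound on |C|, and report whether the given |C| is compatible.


V_q(n, t) = 97, q^n = 33232930569601, Hamming bound = 342607531645, |C| = 229880099926 ≤ bound (satisfied).

Step 1: Compute V_q(n, t) = Σ_{j=0}^1 C(n, j) (q−1)^j.
  j = 0: C(16,0)·(6)^0 = 1·1 = 1.
  j = 1: C(16,1)·(6)^1 = 16·6 = 96.
  V_q(n, t) = 1 + 96 = 97.
Step 2: q^n = 7^16 = 33232930569601.
Step 3: Hamming bound ⌊q^n / V_q(n,t)⌋ = ⌊33232930569601/97⌋ = 342607531645.
Step 4: Compare |C| = 229880099926 to 342607531645: satisfied.
The claimed |C| lies below the Hamming bound.


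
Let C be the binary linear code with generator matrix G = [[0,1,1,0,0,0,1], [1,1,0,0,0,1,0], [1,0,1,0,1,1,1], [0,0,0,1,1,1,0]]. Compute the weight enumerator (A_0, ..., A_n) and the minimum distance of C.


Weight distribution: A_0 = 1, A_1 = 1, A_2 = 1, A_3 = 4, A_4 = 5, A_5 = 3, A_6 = 1. Minimum distance d = 1.

Enumerate all 2^4 = 16 messages m ∈ F_2^4.
For each, compute codeword c = mG in F_2^7, then tally its weight.
  m = 0000 → c = 0000000, weight = 0.
  m = 1000 → c = 0110001, weight = 3.
  m = 0100 → c = 1100010, weight = 3.
  m = 1100 → c = 1010011, weight = 4.
  m = 0010 → c = 1010111, weight = 5.
  m = 1010 → c = 1100110, weight = 4.
  m = 0110 → c = 0110101, weight = 4.
  m = 1110 → c = 0000100, weight = 1.
  m = 0001 → c = 0001110, weight = 3.
  m = 1001 → c = 0111111, weight = 6.
  m = 0101 → c = 1101100, weight = 4.
  m = 1101 → c = 1011101, weight = 5.
  m = 0011 → c = 1011001, weight = 4.
  m = 1011 → c = 1101000, weight = 3.
  m = 0111 → c = 0111011, weight = 5.
  m = 1111 → c = 0001010, weight = 2.
Tally weights:
  weight 0: 1 codewords.
  weight 1: 1 codewords.
  weight 2: 1 codewords.
  weight 3: 4 codewords.
  weight 4: 5 codewords.
  weight 5: 3 codewords.
  weight 6: 1 codewords.
Minimum distance d = smallest w > 0 with A_w > 0 = 1.
Sanity: Σ A_w = 16 = 2^4 = 16 ✓.


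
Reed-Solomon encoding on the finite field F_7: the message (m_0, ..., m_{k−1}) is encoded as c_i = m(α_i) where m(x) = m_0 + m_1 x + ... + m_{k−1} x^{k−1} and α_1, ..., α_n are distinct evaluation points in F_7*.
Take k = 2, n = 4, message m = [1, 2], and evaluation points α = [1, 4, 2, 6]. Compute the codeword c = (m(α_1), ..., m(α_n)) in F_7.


c = [3, 2, 5, 6]

Message polynomial: m(x) = 1 + 2·x (mod 7).
For each evaluation point α_i, compute m(α_i) mod 7:
  α_1 = 1: Horner steps 2 → 3, so m(1) = 3.
  α_2 = 4: Horner steps 2 → 2, so m(4) = 2.
  α_3 = 2: Horner steps 2 → 5, so m(2) = 5.
  α_4 = 6: Horner steps 2 → 6, so m(6) = 6.
Codeword c = [3, 2, 5, 6] ∈ F_7^4.


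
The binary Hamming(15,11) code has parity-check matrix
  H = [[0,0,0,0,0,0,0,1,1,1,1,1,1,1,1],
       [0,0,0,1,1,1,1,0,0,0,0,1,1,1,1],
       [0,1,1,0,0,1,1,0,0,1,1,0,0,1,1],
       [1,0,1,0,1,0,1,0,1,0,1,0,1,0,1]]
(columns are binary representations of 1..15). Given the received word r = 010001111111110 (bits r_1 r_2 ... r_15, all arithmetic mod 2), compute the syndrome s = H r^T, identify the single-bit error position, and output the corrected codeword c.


s = (1, 1, 0, 0)^T, error position = 12, corrected codeword c = 010001111110110

Compute s = H r^T mod 2 one row at a time:
  s_1 = 1 + 1 + 1 + 1 + 1 + 1 + 1 + 0 = 7 ≡ 1 (mod 2).
  s_2 = 0 + 0 + 1 + 1 + 1 + 1 + 1 + 0 = 5 ≡ 1 (mod 2).
  s_3 = 1 + 0 + 1 + 1 + 1 + 1 + 1 + 0 = 6 ≡ 0 (mod 2).
  s_4 = 0 + 0 + 0 + 1 + 1 + 1 + 1 + 0 = 4 ≡ 0 (mod 2).
s = (1, 1, 0, 0)^T — this equals column 12 of H (binary 1100), so error is at position 12.
Correct: flip bit 12 of r = 010001111111110 to get c = 010001111110110.


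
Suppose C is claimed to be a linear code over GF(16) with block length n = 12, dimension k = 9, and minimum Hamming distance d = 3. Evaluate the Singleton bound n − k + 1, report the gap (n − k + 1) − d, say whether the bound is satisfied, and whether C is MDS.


Singleton RHS = n − k + 1 = 4, slack = 1, bound satisfied, not MDS.

Singleton bound: d ≤ n − k + 1.
Here n = 12, k = 9, so n − k + 1 = 4.
Given d = 3, check d ≤ 4: YES.
Slack = (n − k + 1) − d = 1.
The code is NOT MDS (slack = 1 > 0).
Description: the claimed parameters are [12, 9, 3]_16; such a code would be non-MDS.


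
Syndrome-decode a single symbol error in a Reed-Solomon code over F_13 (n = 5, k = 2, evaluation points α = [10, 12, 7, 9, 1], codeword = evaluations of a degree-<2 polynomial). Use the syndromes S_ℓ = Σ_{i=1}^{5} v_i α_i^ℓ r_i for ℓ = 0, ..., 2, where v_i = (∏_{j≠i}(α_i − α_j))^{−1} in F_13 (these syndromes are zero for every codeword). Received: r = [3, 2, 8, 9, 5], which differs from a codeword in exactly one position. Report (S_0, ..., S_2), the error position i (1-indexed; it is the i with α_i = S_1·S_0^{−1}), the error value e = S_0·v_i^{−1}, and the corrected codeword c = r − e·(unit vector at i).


S = (10, 3, 10), error at position 2, error magnitude e = 11, c = [3, 4, 8, 9, 5].

Step 1: column multipliers v_i = (∏_{j≠i}(α_i − α_j))^{−1} mod 13.
  i = 1 (α = 10): (10−12)(10−7)(10−9)(10−1) = (−2)·3·1·9 = −54 ≡ 11, so v_1 = 11^{−1} = 6 (mod 13).
  i = 2 (α = 12): (12−10)(12−7)(12−9)(12−1) = 2·5·3·11 = 330 ≡ 5, so v_2 = 5^{−1} = 8 (mod 13).
  i = 3 (α = 7): (7−10)(7−12)(7−9)(7−1) = (−3)·(−5)·(−2)·6 = −180 ≡ 2, so v_3 = 2^{−1} = 7 (mod 13).
  i = 4 (α = 9): (9−10)(9−12)(9−7)(9−1) = (−1)·(−3)·2·8 = 48 ≡ 9, so v_4 = 9^{−1} = 3 (mod 13).
  i = 5 (α = 1): (1−10)(1−12)(1−7)(1−9) = (−9)·(−11)·(−6)·(−8) = 4752 ≡ 7, so v_5 = 7^{−1} = 2 (mod 13).
  v = [6, 8, 7, 3, 2].
Step 2: syndromes of r = [3, 2, 8, 9, 5] (all sums mod 13).
  S_0 = Σ v_i r_i = 6·3 + 8·2 + 7·8 + 3·9 + 2·5 = 127 ≡ 10.
  S_1 = Σ v_i α_i r_i = 6·10·3 + 8·12·2 + 7·7·8 + 3·9·9 + 2·1·5 = 1017 ≡ 3.
  α_i^2 mod 13 = [9, 1, 10, 3, 1].
  S_2 = Σ v_i α_i^2 r_i = 6·9·3 + 8·1·2 + 7·10·8 + 3·3·9 + 2·1·5 = 829 ≡ 10.
  S = (10, 3, 10) ≠ 0, so r is not a codeword (an error is present).
Step 3: locate the error. For a single error e at position i, S_ℓ = v_i·e·α_i^ℓ, so α_err = S_1/S_0.
  S_0^{−1} = 10^{−1} = 4 (mod 13), so α_err = 3·4 = 12 ≡ 12 = α_2. Error position i = 2.
  Consistency check: S_2/S_1 = 10·9 = 90 ≡ 12 = α_err ✓ (single-error assumption holds).
Step 4: error magnitude e = S_0/v_2 = S_0·∏_{j≠2}(α_2 − α_j) = 10·5 = 50 ≡ 11 (mod 13).
Step 5: correct position 2: c_2 = r_2 − e = 2 − 11 ≡ 4 (mod 13). Hence c = [3, 4, 8, 9, 5].
  Check: interpolating c through the α_i gives m(x) = 11 + 7·x (degree < 2) with m(α_i) = c_i for every i, so c is indeed a codeword.


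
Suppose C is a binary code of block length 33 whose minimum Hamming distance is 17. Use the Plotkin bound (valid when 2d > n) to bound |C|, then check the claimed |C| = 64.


Plotkin bound M ≤ 34; given |C| = 64 > bound (violated).

Check applicability: 2d = 34, n = 33.
2d − n = 1 > 0, so Plotkin applies.
Compute d/(2d−n) = 17/1 ≈ 17.0000.
⌊d/(2d−n)⌋ = 17.
Plotkin bound: M ≤ 2·17 = 34.
Given |C| = 64, check: VIOLATED.
This |C| is above the Plotkin bound, so no binary code with n = 33, d = 17 and 64 codewords exists.


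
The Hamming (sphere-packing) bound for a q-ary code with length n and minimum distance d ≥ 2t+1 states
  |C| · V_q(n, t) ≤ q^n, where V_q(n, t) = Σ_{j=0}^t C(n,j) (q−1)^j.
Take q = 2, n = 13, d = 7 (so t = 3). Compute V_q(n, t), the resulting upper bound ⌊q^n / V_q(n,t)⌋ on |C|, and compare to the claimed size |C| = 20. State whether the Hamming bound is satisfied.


V_q(n, t) = 378, q^n = 8192, Hamming bound = 21, |C| = 20 ≤ bound (satisfied).

Step 1: Compute V_q(n, t) = Σ_{j=0}^3 C(n, j) (q−1)^j.
  j = 0: C(13,0)·(1)^0 = 1·1 = 1.
  j = 1: C(13,1)·(1)^1 = 13·1 = 13.
  j = 2: C(13,2)·(1)^2 = 78·1 = 78.
  j = 3: C(13,3)·(1)^3 = 286·1 = 286.
  V_q(n, t) = 1 + 13 + 78 + 286 = 378.
Step 2: q^n = 2^13 = 8192.
Step 3: Hamming bound ⌊q^n / V_q(n,t)⌋ = ⌊8192/378⌋ = 21.
Step 4: Compare |C| = 20 to 21: satisfied.
The claimed |C| lies below the Hamming bound.


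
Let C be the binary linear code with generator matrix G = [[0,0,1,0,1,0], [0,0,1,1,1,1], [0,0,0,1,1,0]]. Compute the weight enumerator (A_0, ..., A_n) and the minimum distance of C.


Weight distribution: A_0 = 1, A_2 = 6, A_4 = 1. Minimum distance d = 2.

Enumerate all 2^3 = 8 messages m ∈ F_2^3.
For each, compute codeword c = mG in F_2^6, then tally its weight.
  m = 000 → c = 000000, weight = 0.
  m = 100 → c = 001010, weight = 2.
  m = 010 → c = 001111, weight = 4.
  m = 110 → c = 000101, weight = 2.
  m = 001 → c = 000110, weight = 2.
  m = 101 → c = 001100, weight = 2.
  m = 011 → c = 001001, weight = 2.
  m = 111 → c = 000011, weight = 2.
Tally weights:
  weight 0: 1 codewords.
  weight 2: 6 codewords.
  weight 4: 1 codewords.
Minimum distance d = smallest w > 0 with A_w > 0 = 2.
Sanity: Σ A_w = 8 = 2^3 = 8 ✓.


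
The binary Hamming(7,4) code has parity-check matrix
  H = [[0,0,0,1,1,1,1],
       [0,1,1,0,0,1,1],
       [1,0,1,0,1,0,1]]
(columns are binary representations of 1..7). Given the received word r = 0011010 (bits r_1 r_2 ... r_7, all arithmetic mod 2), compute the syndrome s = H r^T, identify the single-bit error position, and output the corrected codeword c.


s = (0, 0, 1)^T, error position = 1, corrected codeword c = 1011010

Compute s = H r^T mod 2 one row at a time:
  s_1 = 1 + 0 + 1 + 0 = 2 ≡ 0 (mod 2).
  s_2 = 0 + 1 + 1 + 0 = 2 ≡ 0 (mod 2).
  s_3 = 0 + 1 + 0 + 0 = 1 ≡ 1 (mod 2).
s = (0, 0, 1)^T — this equals column 1 of H (binary 001), so error is at position 1.
Correct: flip bit 1 of r = 0011010 to get c = 1011010.


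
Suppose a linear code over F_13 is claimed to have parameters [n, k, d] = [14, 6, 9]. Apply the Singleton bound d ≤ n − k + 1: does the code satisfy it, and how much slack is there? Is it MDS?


Singleton RHS = n − k + 1 = 9, slack = 0, bound satisfied, MDS.

Singleton bound: d ≤ n − k + 1.
Here n = 14, k = 6, so n − k + 1 = 9.
Given d = 9, check d ≤ 9: YES.
Slack = (n − k + 1) − d = 0.
The code is MDS (slack = 0).
Description: the claimed parameters are [14, 6, 9]_13; such a code would be MDS (meets Singleton bound).


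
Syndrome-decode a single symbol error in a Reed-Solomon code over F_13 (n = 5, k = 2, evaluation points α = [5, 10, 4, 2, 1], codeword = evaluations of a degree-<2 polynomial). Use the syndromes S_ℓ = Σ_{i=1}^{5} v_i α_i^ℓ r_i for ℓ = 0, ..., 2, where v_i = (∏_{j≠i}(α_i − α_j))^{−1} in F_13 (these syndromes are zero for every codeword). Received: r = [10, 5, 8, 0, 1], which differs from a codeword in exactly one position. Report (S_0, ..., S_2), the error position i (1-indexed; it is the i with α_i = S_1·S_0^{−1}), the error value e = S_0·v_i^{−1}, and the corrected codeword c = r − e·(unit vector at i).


S = (1, 4, 3), error at position 3, error magnitude e = 10, c = [10, 5, 11, 0, 1].

Step 1: column multipliers v_i = (∏_{j≠i}(α_i − α_j))^{−1} mod 13.
  i = 1 (α = 5): (5−10)(5−4)(5−2)(5−1) = (−5)·1·3·4 = −60 ≡ 5, so v_1 = 5^{−1} = 8 (mod 13).
  i = 2 (α = 10): (10−5)(10−4)(10−2)(10−1) = 5·6·8·9 = 2160 ≡ 2, so v_2 = 2^{−1} = 7 (mod 13).
  i = 3 (α = 4): (4−5)(4−10)(4−2)(4−1) = (−1)·(−6)·2·3 = 36 ≡ 10, so v_3 = 10^{−1} = 4 (mod 13).
  i = 4 (α = 2): (2−5)(2−10)(2−4)(2−1) = (−3)·(−8)·(−2)·1 = −48 ≡ 4, so v_4 = 4^{−1} = 10 (mod 13).
  i = 5 (α = 1): (1−5)(1−10)(1−4)(1−2) = (−4)·(−9)·(−3)·(−1) = 108 ≡ 4, so v_5 = 4^{−1} = 10 (mod 13).
  v = [8, 7, 4, 10, 10].
Step 2: syndromes of r = [10, 5, 8, 0, 1] (all sums mod 13).
  S_0 = Σ v_i r_i = 8·10 + 7·5 + 4·8 + 10·0 + 10·1 = 157 ≡ 1.
  S_1 = Σ v_i α_i r_i = 8·5·10 + 7·10·5 + 4·4·8 + 10·2·0 + 10·1·1 = 888 ≡ 4.
  α_i^2 mod 13 = [12, 9, 3, 4, 1].
  S_2 = Σ v_i α_i^2 r_i = 8·12·10 + 7·9·5 + 4·3·8 + 10·4·0 + 10·1·1 = 1381 ≡ 3.
  S = (1, 4, 3) ≠ 0, so r is not a codeword (an error is present).
Step 3: locate the error. For a single error e at position i, S_ℓ = v_i·e·α_i^ℓ, so α_err = S_1/S_0.
  S_0^{−1} = 1^{−1} = 1 (mod 13), so α_err = 4·1 = 4 ≡ 4 = α_3. Error position i = 3.
  Consistency check: S_2/S_1 = 3·10 = 30 ≡ 4 = α_err ✓ (single-error assumption holds).
Step 4: error magnitude e = S_0/v_3 = S_0·∏_{j≠3}(α_3 − α_j) = 1·10 = 10 ≡ 10 (mod 13).
Step 5: correct position 3: c_3 = r_3 − e = 8 − 10 ≡ 11 (mod 13). Hence c = [10, 5, 11, 0, 1].
  Check: interpolating c through the α_i gives m(x) = 2 + 12·x (degree < 2) with m(α_i) = c_i for every i, so c is indeed a codeword.


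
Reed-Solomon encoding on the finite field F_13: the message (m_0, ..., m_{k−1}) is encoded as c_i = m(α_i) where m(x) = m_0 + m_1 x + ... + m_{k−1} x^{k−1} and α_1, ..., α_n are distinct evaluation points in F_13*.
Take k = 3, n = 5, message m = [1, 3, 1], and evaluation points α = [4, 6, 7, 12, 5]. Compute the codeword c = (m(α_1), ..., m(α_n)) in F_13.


c = [3, 3, 6, 12, 2]

Message polynomial: m(x) = 1 + 3·x + 1·x^2 (mod 13).
For each evaluation point α_i, compute m(α_i) mod 13:
  α_1 = 4: Horner steps 1 → 7 → 3, so m(4) = 3.
  α_2 = 6: Horner steps 1 → 9 → 3, so m(6) = 3.
  α_3 = 7: Horner steps 1 → 10 → 6, so m(7) = 6.
  α_4 = 12: Horner steps 1 → 2 → 12, so m(12) = 12.
  α_5 = 5: Horner steps 1 → 8 → 2, so m(5) = 2.
Codeword c = [3, 3, 6, 12, 2] ∈ F_13^5.


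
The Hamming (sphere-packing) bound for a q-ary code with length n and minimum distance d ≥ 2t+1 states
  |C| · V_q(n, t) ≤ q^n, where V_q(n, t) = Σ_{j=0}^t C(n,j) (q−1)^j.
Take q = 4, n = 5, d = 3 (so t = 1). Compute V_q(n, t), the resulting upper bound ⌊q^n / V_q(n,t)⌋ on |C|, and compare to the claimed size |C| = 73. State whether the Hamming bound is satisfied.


V_q(n, t) = 16, q^n = 1024, Hamming bound = 64, |C| = 73 > bound (violated).

Step 1: Compute V_q(n, t) = Σ_{j=0}^1 C(n, j) (q−1)^j.
  j = 0: C(5,0)·(3)^0 = 1·1 = 1.
  j = 1: C(5,1)·(3)^1 = 5·3 = 15.
  V_q(n, t) = 1 + 15 = 16.
Step 2: q^n = 4^5 = 1024.
Step 3: Hamming bound ⌊q^n / V_q(n,t)⌋ = ⌊1024/16⌋ = 64.
Step 4: Compare |C| = 73 to 64: violated.
The claimed |C| lies above the Hamming bound, so no 4-ary code of length 5 with d ≥ 3 can have 73 codewords.


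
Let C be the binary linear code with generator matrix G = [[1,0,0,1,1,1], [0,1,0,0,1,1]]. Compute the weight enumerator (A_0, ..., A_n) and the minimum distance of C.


Weight distribution: A_0 = 1, A_3 = 2, A_4 = 1. Minimum distance d = 3.

Enumerate all 2^2 = 4 messages m ∈ F_2^2.
For each, compute codeword c = mG in F_2^6, then tally its weight.
  m = 00 → c = 000000, weight = 0.
  m = 10 → c = 100111, weight = 4.
  m = 01 → c = 010011, weight = 3.
  m = 11 → c = 110100, weight = 3.
Tally weights:
  weight 0: 1 codewords.
  weight 3: 2 codewords.
  weight 4: 1 codewords.
Minimum distance d = smallest w > 0 with A_w > 0 = 3.
Sanity: Σ A_w = 4 = 2^2 = 4 ✓.


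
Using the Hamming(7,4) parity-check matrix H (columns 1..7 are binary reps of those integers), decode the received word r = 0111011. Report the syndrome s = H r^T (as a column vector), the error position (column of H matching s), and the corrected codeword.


s = (1, 0, 0)^T, error position = 4, corrected codeword c = 0110011

Compute s = H r^T mod 2 one row at a time:
  s_1 = 1 + 0 + 1 + 1 = 3 ≡ 1 (mod 2).
  s_2 = 1 + 1 + 1 + 1 = 4 ≡ 0 (mod 2).
  s_3 = 0 + 1 + 0 + 1 = 2 ≡ 0 (mod 2).
s = (1, 0, 0)^T — this equals column 4 of H (binary 100), so error is at position 4.
Correct: flip bit 4 of r = 0111011 to get c = 0110011.


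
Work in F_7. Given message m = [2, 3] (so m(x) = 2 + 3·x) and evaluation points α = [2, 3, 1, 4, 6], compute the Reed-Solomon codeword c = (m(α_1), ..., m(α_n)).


c = [1, 4, 5, 0, 6]

Message polynomial: m(x) = 2 + 3·x (mod 7).
For each evaluation point α_i, compute m(α_i) mod 7:
  α_1 = 2: Horner steps 3 → 1, so m(2) = 1.
  α_2 = 3: Horner steps 3 → 4, so m(3) = 4.
  α_3 = 1: Horner steps 3 → 5, so m(1) = 5.
  α_4 = 4: Horner steps 3 → 0, so m(4) = 0.
  α_5 = 6: Horner steps 3 → 6, so m(6) = 6.
Codeword c = [1, 4, 5, 0, 6] ∈ F_7^5.


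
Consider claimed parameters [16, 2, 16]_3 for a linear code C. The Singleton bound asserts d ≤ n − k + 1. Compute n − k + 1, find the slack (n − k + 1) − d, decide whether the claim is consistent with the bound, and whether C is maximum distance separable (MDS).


Singleton RHS = n − k + 1 = 15, slack = -1, bound violated (no such code; not MDS).

Singleton bound: d ≤ n − k + 1.
Here n = 16, k = 2, so n − k + 1 = 15.
Given d = 16, check d ≤ 15: NO.
Slack = (n − k + 1) − d = -1.
The slack is negative: d = 16 exceeds n − k + 1 = 15 by 1, so the Singleton bound is violated and no linear [16, 2, 16]_3 code can exist. In particular it is not MDS (MDS requires d = n − k + 1 exactly).
Description: the claimed parameters are [16, 2, 16]_3; such a code would be impossible (violates the Singleton bound).


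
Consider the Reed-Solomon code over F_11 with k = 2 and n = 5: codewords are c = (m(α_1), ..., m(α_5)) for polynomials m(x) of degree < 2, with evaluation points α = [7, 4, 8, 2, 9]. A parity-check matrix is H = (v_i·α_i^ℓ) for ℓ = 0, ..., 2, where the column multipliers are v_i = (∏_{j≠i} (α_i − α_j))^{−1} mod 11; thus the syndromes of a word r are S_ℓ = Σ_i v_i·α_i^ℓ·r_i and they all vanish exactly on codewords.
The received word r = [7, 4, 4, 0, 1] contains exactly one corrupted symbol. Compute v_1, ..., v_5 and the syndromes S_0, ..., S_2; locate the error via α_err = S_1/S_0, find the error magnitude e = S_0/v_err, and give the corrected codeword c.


S = (10, 7, 6), error at position 2, error magnitude e = 10, c = [7, 5, 4, 0, 1].

Step 1: column multipliers v_i = (∏_{j≠i}(α_i − α_j))^{−1} mod 11.
  i = 1 (α = 7): (7−4)(7−8)(7−2)(7−9) = 3·(−1)·5·(−2) = 30 ≡ 8, so v_1 = 8^{−1} = 7 (mod 11).
  i = 2 (α = 4): (4−7)(4−8)(4−2)(4−9) = (−3)·(−4)·2·(−5) = −120 ≡ 1, so v_2 = 1^{−1} = 1 (mod 11).
  i = 3 (α = 8): (8−7)(8−4)(8−2)(8−9) = 1·4·6·(−1) = −24 ≡ 9, so v_3 = 9^{−1} = 5 (mod 11).
  i = 4 (α = 2): (2−7)(2−4)(2−8)(2−9) = (−5)·(−2)·(−6)·(−7) = 420 ≡ 2, so v_4 = 2^{−1} = 6 (mod 11).
  i = 5 (α = 9): (9−7)(9−4)(9−8)(9−2) = 2·5·1·7 = 70 ≡ 4, so v_5 = 4^{−1} = 3 (mod 11).
  v = [7, 1, 5, 6, 3].
Step 2: syndromes of r = [7, 4, 4, 0, 1] (all sums mod 11).
  S_0 = Σ v_i r_i = 7·7 + 1·4 + 5·4 + 6·0 + 3·1 = 76 ≡ 10.
  S_1 = Σ v_i α_i r_i = 7·7·7 + 1·4·4 + 5·8·4 + 6·2·0 + 3·9·1 = 546 ≡ 7.
  α_i^2 mod 11 = [5, 5, 9, 4, 4].
  S_2 = Σ v_i α_i^2 r_i = 7·5·7 + 1·5·4 + 5·9·4 + 6·4·0 + 3·4·1 = 457 ≡ 6.
  S = (10, 7, 6) ≠ 0, so r is not a codeword (an error is present).
Step 3: locate the error. For a single error e at position i, S_ℓ = v_i·e·α_i^ℓ, so α_err = S_1/S_0.
  S_0^{−1} = 10^{−1} = 10 (mod 11), so α_err = 7·10 = 70 ≡ 4 = α_2. Error position i = 2.
  Consistency check: S_2/S_1 = 6·8 = 48 ≡ 4 = α_err ✓ (single-error assumption holds).
Step 4: error magnitude e = S_0/v_2 = S_0·∏_{j≠2}(α_2 − α_j) = 10·1 = 10 ≡ 10 (mod 11).
Step 5: correct position 2: c_2 = r_2 − e = 4 − 10 ≡ 5 (mod 11). Hence c = [7, 5, 4, 0, 1].
  Check: interpolating c through the α_i gives m(x) = 6 + 8·x (degree < 2) with m(α_i) = c_i for every i, so c is indeed a codeword.


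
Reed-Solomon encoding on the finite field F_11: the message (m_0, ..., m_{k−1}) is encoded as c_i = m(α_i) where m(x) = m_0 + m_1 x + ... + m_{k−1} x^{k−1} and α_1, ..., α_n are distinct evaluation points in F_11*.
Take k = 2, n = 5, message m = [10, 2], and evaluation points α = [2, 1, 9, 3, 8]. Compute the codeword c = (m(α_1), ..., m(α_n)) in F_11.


c = [3, 1, 6, 5, 4]

Message polynomial: m(x) = 10 + 2·x (mod 11).
For each evaluation point α_i, compute m(α_i) mod 11:
  α_1 = 2: Horner steps 2 → 3, so m(2) = 3.
  α_2 = 1: Horner steps 2 → 1, so m(1) = 1.
  α_3 = 9: Horner steps 2 → 6, so m(9) = 6.
  α_4 = 3: Horner steps 2 → 5, so m(3) = 5.
  α_5 = 8: Horner steps 2 → 4, so m(8) = 4.
Codeword c = [3, 1, 6, 5, 4] ∈ F_11^5.


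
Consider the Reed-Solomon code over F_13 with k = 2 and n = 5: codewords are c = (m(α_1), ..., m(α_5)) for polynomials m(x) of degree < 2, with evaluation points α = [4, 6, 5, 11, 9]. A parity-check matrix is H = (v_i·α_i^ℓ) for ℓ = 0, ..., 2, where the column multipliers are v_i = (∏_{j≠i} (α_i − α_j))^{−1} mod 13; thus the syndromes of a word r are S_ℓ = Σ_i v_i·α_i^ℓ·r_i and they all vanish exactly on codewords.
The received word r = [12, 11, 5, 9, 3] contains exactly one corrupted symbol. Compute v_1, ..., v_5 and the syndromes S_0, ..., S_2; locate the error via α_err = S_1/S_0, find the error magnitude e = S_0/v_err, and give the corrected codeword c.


S = (5, 3, 7), error at position 4, error magnitude e = 7, c = [12, 11, 5, 2, 3].

Step 1: column multipliers v_i = (∏_{j≠i}(α_i − α_j))^{−1} mod 13.
  i = 1 (α = 4): (4−6)(4−5)(4−11)(4−9) = (−2)·(−1)·(−7)·(−5) = 70 ≡ 5, so v_1 = 5^{−1} = 8 (mod 13).
  i = 2 (α = 6): (6−4)(6−5)(6−11)(6−9) = 2·1·(−5)·(−3) = 30 ≡ 4, so v_2 = 4^{−1} = 10 (mod 13).
  i = 3 (α = 5): (5−4)(5−6)(5−11)(5−9) = 1·(−1)·(−6)·(−4) = −24 ≡ 2, so v_3 = 2^{−1} = 7 (mod 13).
  i = 4 (α = 11): (11−4)(11−6)(11−5)(11−9) = 7·5·6·2 = 420 ≡ 4, so v_4 = 4^{−1} = 10 (mod 13).
  i = 5 (α = 9): (9−4)(9−6)(9−5)(9−11) = 5·3·4·(−2) = −120 ≡ 10, so v_5 = 10^{−1} = 4 (mod 13).
  v = [8, 10, 7, 10, 4].
Step 2: syndromes of r = [12, 11, 5, 9, 3] (all sums mod 13).
  S_0 = Σ v_i r_i = 8·12 + 10·11 + 7·5 + 10·9 + 4·3 = 343 ≡ 5.
  S_1 = Σ v_i α_i r_i = 8·4·12 + 10·6·11 + 7·5·5 + 10·11·9 + 4·9·3 = 2317 ≡ 3.
  α_i^2 mod 13 = [3, 10, 12, 4, 3].
  S_2 = Σ v_i α_i^2 r_i = 8·3·12 + 10·10·11 + 7·12·5 + 10·4·9 + 4·3·3 = 2204 ≡ 7.
  S = (5, 3, 7) ≠ 0, so r is not a codeword (an error is present).
Step 3: locate the error. For a single error e at position i, S_ℓ = v_i·e·α_i^ℓ, so α_err = S_1/S_0.
  S_0^{−1} = 5^{−1} = 8 (mod 13), so α_err = 3·8 = 24 ≡ 11 = α_4. Error position i = 4.
  Consistency check: S_2/S_1 = 7·9 = 63 ≡ 11 = α_err ✓ (single-error assumption holds).
Step 4: error magnitude e = S_0/v_4 = S_0·∏_{j≠4}(α_4 − α_j) = 5·4 = 20 ≡ 7 (mod 13).
Step 5: correct position 4: c_4 = r_4 − e = 9 − 7 ≡ 2 (mod 13). Hence c = [12, 11, 5, 2, 3].
  Check: interpolating c through the α_i gives m(x) = 1 + 6·x (degree < 2) with m(α_i) = c_i for every i, so c is indeed a codeword.
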